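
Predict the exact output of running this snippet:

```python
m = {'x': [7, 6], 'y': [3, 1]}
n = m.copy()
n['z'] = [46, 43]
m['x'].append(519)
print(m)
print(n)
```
{'x': [7, 6, 519], 'y': [3, 1]}
{'x': [7, 6, 519], 'y': [3, 1], 'z': [46, 43]}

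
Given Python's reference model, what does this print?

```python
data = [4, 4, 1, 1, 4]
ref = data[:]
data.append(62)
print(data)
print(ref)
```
[4, 4, 1, 1, 4, 62]
[4, 4, 1, 1, 4]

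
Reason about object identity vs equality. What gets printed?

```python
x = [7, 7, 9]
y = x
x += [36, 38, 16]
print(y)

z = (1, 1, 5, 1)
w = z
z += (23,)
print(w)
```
[7, 7, 9, 36, 38, 16]
(1, 1, 5, 1)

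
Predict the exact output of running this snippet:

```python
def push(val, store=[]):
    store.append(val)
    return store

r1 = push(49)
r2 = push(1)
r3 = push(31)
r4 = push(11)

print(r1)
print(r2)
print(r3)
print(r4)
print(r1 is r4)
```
[49, 1, 31, 11]
[49, 1, 31, 11]
[49, 1, 31, 11]
[49, 1, 31, 11]
True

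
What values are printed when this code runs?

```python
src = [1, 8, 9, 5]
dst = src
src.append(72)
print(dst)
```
[1, 8, 9, 5, 72]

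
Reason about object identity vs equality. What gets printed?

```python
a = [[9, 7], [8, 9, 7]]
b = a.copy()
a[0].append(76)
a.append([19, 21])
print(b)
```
[[9, 7, 76], [8, 9, 7]]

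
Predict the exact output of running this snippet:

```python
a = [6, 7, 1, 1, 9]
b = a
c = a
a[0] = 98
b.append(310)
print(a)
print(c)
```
[98, 7, 1, 1, 9, 310]
[98, 7, 1, 1, 9, 310]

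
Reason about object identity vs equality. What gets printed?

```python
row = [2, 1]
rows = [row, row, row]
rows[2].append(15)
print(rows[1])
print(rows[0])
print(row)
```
[2, 1, 15]
[2, 1, 15]
[2, 1, 15]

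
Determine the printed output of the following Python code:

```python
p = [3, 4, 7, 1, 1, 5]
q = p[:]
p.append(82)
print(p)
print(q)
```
[3, 4, 7, 1, 1, 5, 82]
[3, 4, 7, 1, 1, 5]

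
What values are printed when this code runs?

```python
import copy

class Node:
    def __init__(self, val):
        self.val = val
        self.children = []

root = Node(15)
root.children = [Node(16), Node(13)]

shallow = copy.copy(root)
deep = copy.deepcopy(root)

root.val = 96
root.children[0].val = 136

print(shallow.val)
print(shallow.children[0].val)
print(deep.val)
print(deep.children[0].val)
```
15
136
15
16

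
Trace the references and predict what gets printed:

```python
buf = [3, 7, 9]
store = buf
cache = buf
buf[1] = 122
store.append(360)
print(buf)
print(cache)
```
[3, 122, 9, 360]
[3, 122, 9, 360]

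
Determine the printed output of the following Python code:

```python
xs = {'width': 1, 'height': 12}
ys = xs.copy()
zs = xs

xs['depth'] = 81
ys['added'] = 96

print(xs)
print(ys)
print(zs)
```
{'width': 1, 'height': 12, 'depth': 81}
{'width': 1, 'height': 12, 'added': 96}
{'width': 1, 'height': 12, 'depth': 81}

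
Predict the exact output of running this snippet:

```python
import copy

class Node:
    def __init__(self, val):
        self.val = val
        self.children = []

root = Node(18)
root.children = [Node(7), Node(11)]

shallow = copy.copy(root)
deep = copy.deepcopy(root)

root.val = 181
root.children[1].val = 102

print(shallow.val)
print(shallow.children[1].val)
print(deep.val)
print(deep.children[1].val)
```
18
102
18
11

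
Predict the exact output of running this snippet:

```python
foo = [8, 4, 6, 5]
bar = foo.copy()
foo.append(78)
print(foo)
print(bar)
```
[8, 4, 6, 5, 78]
[8, 4, 6, 5]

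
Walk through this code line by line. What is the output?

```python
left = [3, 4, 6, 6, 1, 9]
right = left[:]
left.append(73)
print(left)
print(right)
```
[3, 4, 6, 6, 1, 9, 73]
[3, 4, 6, 6, 1, 9]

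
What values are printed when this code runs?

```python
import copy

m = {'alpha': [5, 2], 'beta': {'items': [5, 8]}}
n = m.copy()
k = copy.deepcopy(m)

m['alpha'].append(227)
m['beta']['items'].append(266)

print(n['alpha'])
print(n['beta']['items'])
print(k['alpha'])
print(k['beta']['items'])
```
[5, 2, 227]
[5, 8, 266]
[5, 2]
[5, 8]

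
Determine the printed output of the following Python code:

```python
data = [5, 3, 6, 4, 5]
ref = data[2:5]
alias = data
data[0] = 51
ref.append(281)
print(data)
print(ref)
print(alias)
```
[51, 3, 6, 4, 5]
[6, 4, 5, 281]
[51, 3, 6, 4, 5]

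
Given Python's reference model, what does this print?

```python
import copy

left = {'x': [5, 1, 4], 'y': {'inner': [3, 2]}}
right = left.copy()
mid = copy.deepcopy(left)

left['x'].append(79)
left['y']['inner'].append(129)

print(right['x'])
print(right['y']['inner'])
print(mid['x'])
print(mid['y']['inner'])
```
[5, 1, 4, 79]
[3, 2, 129]
[5, 1, 4]
[3, 2]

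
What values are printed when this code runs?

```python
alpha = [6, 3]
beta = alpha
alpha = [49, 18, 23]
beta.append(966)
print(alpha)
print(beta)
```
[49, 18, 23]
[6, 3, 966]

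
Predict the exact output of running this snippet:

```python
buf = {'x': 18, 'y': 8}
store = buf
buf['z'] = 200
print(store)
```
{'x': 18, 'y': 8, 'z': 200}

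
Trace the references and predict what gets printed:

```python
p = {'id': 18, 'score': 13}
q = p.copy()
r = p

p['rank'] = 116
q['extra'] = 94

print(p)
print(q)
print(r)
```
{'id': 18, 'score': 13, 'rank': 116}
{'id': 18, 'score': 13, 'extra': 94}
{'id': 18, 'score': 13, 'rank': 116}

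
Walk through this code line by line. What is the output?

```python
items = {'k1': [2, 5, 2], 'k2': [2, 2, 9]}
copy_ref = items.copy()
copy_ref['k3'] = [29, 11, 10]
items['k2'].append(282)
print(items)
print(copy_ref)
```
{'k1': [2, 5, 2], 'k2': [2, 2, 9, 282]}
{'k1': [2, 5, 2], 'k2': [2, 2, 9, 282], 'k3': [29, 11, 10]}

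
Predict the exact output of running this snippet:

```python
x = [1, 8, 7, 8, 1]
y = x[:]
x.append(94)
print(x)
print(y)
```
[1, 8, 7, 8, 1, 94]
[1, 8, 7, 8, 1]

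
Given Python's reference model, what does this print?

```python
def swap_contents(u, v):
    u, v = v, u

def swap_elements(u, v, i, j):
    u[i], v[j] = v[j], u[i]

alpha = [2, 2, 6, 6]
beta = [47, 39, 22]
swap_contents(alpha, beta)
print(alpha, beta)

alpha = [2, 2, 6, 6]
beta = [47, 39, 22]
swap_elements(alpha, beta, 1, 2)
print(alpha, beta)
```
[2, 2, 6, 6] [47, 39, 22]
[2, 22, 6, 6] [47, 39, 2]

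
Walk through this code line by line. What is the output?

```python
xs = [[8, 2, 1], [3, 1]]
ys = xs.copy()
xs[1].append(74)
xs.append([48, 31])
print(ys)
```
[[8, 2, 1], [3, 1, 74]]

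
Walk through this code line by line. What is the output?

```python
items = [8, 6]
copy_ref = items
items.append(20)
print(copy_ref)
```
[8, 6, 20]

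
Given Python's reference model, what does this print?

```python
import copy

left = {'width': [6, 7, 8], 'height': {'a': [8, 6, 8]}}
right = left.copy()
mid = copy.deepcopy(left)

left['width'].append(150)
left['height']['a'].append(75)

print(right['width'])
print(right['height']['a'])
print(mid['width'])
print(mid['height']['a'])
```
[6, 7, 8, 150]
[8, 6, 8, 75]
[6, 7, 8]
[8, 6, 8]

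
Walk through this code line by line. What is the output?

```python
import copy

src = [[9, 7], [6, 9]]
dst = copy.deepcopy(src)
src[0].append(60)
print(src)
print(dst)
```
[[9, 7, 60], [6, 9]]
[[9, 7], [6, 9]]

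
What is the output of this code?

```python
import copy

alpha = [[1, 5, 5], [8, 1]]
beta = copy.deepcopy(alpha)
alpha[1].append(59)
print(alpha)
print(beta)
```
[[1, 5, 5], [8, 1, 59]]
[[1, 5, 5], [8, 1]]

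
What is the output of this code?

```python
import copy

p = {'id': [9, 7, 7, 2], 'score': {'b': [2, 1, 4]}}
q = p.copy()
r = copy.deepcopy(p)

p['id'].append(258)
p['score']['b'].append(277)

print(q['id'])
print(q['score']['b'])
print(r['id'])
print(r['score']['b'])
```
[9, 7, 7, 2, 258]
[2, 1, 4, 277]
[9, 7, 7, 2]
[2, 1, 4]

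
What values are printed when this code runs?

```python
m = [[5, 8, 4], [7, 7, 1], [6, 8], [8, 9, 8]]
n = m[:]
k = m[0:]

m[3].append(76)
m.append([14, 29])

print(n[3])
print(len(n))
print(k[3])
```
[8, 9, 8, 76]
4
[8, 9, 8, 76]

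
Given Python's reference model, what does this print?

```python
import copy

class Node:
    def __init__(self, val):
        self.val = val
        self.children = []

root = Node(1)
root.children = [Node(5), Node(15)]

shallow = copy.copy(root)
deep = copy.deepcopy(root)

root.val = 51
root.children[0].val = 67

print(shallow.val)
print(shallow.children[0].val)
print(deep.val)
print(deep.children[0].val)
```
1
67
1
5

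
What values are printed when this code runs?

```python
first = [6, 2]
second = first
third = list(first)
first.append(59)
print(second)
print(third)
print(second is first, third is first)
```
[6, 2, 59]
[6, 2]
True False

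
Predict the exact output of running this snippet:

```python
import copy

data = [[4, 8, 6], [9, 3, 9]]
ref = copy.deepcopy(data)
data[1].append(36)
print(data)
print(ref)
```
[[4, 8, 6], [9, 3, 9, 36]]
[[4, 8, 6], [9, 3, 9]]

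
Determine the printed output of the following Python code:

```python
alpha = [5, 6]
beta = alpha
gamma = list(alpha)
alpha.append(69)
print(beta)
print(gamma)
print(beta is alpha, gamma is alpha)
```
[5, 6, 69]
[5, 6]
True False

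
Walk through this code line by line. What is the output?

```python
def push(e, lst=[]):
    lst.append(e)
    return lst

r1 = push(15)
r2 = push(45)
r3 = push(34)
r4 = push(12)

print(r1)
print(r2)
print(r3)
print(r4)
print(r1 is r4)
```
[15, 45, 34, 12]
[15, 45, 34, 12]
[15, 45, 34, 12]
[15, 45, 34, 12]
True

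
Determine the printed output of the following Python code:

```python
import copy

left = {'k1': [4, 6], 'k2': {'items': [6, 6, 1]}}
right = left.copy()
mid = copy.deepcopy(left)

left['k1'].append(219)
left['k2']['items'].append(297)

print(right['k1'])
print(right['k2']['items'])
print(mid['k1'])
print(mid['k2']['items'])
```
[4, 6, 219]
[6, 6, 1, 297]
[4, 6]
[6, 6, 1]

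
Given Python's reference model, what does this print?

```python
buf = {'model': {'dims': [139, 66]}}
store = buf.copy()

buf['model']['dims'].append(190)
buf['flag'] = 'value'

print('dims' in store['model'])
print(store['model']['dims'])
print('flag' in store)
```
True
[139, 66, 190]
False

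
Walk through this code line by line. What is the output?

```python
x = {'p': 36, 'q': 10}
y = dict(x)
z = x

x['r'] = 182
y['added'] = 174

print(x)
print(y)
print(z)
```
{'p': 36, 'q': 10, 'r': 182}
{'p': 36, 'q': 10, 'added': 174}
{'p': 36, 'q': 10, 'r': 182}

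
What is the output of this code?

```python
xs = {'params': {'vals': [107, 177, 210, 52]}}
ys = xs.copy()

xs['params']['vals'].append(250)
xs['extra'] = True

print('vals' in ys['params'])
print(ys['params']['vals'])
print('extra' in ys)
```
True
[107, 177, 210, 52, 250]
False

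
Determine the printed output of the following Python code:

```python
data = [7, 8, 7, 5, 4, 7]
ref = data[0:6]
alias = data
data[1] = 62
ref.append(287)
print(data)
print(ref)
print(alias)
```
[7, 62, 7, 5, 4, 7]
[7, 8, 7, 5, 4, 7, 287]
[7, 62, 7, 5, 4, 7]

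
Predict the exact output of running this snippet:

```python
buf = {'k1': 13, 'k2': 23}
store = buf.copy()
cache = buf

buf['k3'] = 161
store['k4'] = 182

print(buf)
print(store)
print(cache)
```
{'k1': 13, 'k2': 23, 'k3': 161}
{'k1': 13, 'k2': 23, 'k4': 182}
{'k1': 13, 'k2': 23, 'k3': 161}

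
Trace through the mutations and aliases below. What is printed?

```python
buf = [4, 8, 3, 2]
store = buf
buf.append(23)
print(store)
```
[4, 8, 3, 2, 23]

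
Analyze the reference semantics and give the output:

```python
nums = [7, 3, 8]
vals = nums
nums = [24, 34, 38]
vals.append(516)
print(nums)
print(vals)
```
[24, 34, 38]
[7, 3, 8, 516]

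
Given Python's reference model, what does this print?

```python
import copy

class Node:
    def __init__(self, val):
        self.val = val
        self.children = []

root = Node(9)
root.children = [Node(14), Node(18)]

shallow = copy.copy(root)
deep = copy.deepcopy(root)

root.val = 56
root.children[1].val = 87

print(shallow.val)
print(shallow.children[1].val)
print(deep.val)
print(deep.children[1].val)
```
9
87
9
18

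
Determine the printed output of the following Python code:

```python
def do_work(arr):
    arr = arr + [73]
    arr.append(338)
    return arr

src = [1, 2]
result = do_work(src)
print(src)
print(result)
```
[1, 2]
[1, 2, 73, 338]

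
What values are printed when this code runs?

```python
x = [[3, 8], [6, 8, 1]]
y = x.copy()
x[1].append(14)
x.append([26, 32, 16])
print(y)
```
[[3, 8], [6, 8, 1, 14]]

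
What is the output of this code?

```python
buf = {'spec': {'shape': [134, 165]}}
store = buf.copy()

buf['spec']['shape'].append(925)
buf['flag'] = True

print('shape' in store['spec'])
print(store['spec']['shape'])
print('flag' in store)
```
True
[134, 165, 925]
False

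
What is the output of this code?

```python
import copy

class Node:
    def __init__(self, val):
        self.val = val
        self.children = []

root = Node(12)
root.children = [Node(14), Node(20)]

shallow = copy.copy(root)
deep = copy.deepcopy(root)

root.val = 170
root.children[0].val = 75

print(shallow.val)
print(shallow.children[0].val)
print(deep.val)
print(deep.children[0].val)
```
12
75
12
14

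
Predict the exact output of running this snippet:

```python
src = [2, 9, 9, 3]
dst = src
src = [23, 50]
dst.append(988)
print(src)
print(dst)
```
[23, 50]
[2, 9, 9, 3, 988]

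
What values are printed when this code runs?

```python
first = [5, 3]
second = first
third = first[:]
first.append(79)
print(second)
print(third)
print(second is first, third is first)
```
[5, 3, 79]
[5, 3]
True False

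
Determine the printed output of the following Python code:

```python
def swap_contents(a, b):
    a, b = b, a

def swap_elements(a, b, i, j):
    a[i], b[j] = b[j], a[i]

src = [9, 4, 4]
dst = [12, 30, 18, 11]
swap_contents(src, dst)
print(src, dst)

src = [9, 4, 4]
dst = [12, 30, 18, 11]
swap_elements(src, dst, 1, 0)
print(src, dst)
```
[9, 4, 4] [12, 30, 18, 11]
[9, 12, 4] [4, 30, 18, 11]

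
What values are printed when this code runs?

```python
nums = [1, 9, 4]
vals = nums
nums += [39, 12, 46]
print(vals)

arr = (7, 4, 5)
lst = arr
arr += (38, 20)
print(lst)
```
[1, 9, 4, 39, 12, 46]
(7, 4, 5)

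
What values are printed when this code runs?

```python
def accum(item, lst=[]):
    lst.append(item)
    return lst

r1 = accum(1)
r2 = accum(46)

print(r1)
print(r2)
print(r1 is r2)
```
[1, 46]
[1, 46]
True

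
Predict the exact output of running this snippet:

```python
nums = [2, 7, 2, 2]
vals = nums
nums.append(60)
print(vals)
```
[2, 7, 2, 2, 60]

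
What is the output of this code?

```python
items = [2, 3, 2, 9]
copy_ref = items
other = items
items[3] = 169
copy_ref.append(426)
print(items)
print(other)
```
[2, 3, 2, 169, 426]
[2, 3, 2, 169, 426]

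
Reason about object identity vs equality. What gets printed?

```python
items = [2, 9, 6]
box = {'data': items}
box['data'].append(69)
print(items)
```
[2, 9, 6, 69]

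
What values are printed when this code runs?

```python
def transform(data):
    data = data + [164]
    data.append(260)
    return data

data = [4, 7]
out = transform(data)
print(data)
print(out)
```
[4, 7]
[4, 7, 164, 260]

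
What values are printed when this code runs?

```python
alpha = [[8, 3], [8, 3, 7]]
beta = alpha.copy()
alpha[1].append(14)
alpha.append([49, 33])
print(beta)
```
[[8, 3], [8, 3, 7, 14]]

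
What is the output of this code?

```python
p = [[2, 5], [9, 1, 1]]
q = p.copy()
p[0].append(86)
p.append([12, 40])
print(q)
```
[[2, 5, 86], [9, 1, 1]]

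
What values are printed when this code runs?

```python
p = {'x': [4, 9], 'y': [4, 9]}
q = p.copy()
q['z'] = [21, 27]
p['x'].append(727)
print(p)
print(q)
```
{'x': [4, 9, 727], 'y': [4, 9]}
{'x': [4, 9, 727], 'y': [4, 9], 'z': [21, 27]}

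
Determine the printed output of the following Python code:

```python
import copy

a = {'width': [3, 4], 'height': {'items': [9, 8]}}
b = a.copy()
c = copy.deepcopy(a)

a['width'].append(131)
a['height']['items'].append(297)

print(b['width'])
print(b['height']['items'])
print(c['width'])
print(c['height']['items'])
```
[3, 4, 131]
[9, 8, 297]
[3, 4]
[9, 8]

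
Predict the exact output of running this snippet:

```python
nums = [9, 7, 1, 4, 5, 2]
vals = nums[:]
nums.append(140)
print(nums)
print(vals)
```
[9, 7, 1, 4, 5, 2, 140]
[9, 7, 1, 4, 5, 2]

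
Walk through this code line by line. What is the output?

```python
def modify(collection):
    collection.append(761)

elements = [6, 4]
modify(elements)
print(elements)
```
[6, 4, 761]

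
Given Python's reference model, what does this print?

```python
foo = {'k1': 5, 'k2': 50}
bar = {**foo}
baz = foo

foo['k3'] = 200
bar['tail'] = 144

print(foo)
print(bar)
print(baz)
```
{'k1': 5, 'k2': 50, 'k3': 200}
{'k1': 5, 'k2': 50, 'tail': 144}
{'k1': 5, 'k2': 50, 'k3': 200}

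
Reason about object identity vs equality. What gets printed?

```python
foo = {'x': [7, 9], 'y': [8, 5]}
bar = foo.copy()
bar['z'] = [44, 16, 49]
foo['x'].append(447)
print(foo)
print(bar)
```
{'x': [7, 9, 447], 'y': [8, 5]}
{'x': [7, 9, 447], 'y': [8, 5], 'z': [44, 16, 49]}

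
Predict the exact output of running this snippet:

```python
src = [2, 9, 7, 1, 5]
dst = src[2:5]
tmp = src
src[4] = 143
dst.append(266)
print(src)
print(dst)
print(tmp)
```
[2, 9, 7, 1, 143]
[7, 1, 5, 266]
[2, 9, 7, 1, 143]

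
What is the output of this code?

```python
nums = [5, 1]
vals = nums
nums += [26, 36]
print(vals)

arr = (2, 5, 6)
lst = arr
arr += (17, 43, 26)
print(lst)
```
[5, 1, 26, 36]
(2, 5, 6)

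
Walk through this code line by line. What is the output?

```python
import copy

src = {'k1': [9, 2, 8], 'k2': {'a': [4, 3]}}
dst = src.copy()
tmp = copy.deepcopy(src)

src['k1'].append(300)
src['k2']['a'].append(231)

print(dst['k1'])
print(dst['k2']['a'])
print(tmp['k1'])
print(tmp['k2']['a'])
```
[9, 2, 8, 300]
[4, 3, 231]
[9, 2, 8]
[4, 3]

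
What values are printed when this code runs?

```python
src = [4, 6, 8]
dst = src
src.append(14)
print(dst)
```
[4, 6, 8, 14]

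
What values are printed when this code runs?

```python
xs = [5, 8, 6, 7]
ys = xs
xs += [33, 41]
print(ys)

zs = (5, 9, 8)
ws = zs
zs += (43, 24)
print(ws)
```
[5, 8, 6, 7, 33, 41]
(5, 9, 8)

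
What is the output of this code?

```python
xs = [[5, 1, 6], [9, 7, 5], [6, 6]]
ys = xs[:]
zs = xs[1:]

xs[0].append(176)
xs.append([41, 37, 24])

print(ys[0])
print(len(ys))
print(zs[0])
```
[5, 1, 6, 176]
3
[9, 7, 5]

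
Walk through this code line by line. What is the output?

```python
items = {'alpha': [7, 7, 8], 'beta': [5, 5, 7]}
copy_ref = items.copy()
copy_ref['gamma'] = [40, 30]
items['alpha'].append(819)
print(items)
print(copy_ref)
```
{'alpha': [7, 7, 8, 819], 'beta': [5, 5, 7]}
{'alpha': [7, 7, 8, 819], 'beta': [5, 5, 7], 'gamma': [40, 30]}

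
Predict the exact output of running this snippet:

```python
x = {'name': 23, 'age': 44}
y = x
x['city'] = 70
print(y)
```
{'name': 23, 'age': 44, 'city': 70}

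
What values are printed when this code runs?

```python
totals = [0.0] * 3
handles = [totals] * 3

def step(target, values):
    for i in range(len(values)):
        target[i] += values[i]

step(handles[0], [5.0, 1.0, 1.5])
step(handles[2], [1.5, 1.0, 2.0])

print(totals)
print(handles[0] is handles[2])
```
[6.5, 2.0, 3.5]
True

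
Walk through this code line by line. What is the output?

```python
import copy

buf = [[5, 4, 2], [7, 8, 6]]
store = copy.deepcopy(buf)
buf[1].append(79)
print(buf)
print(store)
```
[[5, 4, 2], [7, 8, 6, 79]]
[[5, 4, 2], [7, 8, 6]]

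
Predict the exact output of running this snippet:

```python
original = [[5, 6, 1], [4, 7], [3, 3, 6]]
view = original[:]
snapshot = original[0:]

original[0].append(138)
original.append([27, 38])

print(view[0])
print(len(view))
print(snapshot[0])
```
[5, 6, 1, 138]
3
[5, 6, 1, 138]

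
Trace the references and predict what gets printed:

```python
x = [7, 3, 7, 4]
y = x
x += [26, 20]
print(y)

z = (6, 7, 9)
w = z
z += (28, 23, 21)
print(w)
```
[7, 3, 7, 4, 26, 20]
(6, 7, 9)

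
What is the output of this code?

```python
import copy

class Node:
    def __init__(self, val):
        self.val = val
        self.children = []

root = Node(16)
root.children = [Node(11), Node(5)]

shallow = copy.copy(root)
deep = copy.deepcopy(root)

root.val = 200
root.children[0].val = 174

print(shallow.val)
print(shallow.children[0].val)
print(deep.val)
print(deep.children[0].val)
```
16
174
16
11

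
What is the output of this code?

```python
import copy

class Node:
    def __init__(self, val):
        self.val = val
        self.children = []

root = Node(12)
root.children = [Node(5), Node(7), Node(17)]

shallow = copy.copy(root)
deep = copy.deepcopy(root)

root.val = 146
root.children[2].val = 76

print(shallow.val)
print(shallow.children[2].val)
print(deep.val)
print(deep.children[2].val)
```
12
76
12
17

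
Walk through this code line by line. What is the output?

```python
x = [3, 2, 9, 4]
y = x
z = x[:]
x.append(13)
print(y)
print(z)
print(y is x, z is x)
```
[3, 2, 9, 4, 13]
[3, 2, 9, 4]
True False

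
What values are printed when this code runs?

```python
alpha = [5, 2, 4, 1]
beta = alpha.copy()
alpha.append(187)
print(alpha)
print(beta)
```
[5, 2, 4, 1, 187]
[5, 2, 4, 1]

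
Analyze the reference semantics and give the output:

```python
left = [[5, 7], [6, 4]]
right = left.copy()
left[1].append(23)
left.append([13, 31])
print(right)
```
[[5, 7], [6, 4, 23]]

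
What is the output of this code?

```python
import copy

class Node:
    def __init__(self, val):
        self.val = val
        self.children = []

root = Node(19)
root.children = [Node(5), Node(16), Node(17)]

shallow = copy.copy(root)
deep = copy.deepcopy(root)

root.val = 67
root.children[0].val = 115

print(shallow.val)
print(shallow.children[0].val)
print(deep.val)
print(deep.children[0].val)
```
19
115
19
5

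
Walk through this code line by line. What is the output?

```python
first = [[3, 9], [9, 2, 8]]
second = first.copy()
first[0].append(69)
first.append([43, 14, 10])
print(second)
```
[[3, 9, 69], [9, 2, 8]]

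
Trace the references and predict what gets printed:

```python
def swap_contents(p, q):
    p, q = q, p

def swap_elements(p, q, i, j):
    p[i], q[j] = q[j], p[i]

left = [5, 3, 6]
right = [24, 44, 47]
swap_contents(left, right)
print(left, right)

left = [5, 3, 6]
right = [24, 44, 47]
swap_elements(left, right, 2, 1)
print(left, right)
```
[5, 3, 6] [24, 44, 47]
[5, 3, 44] [24, 6, 47]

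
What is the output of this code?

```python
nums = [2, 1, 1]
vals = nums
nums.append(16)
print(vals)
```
[2, 1, 1, 16]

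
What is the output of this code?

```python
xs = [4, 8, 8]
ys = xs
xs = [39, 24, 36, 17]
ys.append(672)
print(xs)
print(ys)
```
[39, 24, 36, 17]
[4, 8, 8, 672]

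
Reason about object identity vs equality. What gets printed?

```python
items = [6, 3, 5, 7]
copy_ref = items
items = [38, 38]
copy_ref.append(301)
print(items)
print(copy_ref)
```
[38, 38]
[6, 3, 5, 7, 301]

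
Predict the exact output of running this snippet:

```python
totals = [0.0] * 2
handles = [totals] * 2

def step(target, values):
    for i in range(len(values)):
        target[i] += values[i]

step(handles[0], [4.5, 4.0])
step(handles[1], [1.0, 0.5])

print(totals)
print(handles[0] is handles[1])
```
[5.5, 4.5]
True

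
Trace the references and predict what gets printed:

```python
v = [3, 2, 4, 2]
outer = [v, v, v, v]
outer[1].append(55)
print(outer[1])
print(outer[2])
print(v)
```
[3, 2, 4, 2, 55]
[3, 2, 4, 2, 55]
[3, 2, 4, 2, 55]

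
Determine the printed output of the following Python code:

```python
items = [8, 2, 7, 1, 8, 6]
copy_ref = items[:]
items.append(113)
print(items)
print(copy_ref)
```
[8, 2, 7, 1, 8, 6, 113]
[8, 2, 7, 1, 8, 6]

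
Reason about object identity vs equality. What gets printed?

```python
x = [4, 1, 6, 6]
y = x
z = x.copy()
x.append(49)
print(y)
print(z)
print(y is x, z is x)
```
[4, 1, 6, 6, 49]
[4, 1, 6, 6]
True False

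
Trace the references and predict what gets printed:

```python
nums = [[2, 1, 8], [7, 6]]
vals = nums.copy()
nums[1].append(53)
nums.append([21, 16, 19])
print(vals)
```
[[2, 1, 8], [7, 6, 53]]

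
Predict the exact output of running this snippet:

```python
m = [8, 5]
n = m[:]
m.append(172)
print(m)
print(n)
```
[8, 5, 172]
[8, 5]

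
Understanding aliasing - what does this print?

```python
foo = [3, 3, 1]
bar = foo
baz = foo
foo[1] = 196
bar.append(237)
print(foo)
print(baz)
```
[3, 196, 1, 237]
[3, 196, 1, 237]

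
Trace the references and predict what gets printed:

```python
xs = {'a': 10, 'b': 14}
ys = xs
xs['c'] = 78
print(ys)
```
{'a': 10, 'b': 14, 'c': 78}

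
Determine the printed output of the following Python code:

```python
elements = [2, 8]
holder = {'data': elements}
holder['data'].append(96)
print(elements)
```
[2, 8, 96]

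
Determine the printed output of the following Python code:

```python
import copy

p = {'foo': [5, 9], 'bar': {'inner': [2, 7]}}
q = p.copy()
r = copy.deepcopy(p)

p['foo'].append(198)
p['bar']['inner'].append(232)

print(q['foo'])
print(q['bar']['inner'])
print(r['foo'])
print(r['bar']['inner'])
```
[5, 9, 198]
[2, 7, 232]
[5, 9]
[2, 7]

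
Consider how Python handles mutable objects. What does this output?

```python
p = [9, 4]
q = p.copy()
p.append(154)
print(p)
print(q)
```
[9, 4, 154]
[9, 4]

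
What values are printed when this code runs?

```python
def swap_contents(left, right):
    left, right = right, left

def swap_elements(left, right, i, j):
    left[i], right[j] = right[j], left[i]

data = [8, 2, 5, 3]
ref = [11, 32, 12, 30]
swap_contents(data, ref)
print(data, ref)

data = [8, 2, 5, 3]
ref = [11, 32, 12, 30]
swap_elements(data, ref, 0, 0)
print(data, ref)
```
[8, 2, 5, 3] [11, 32, 12, 30]
[11, 2, 5, 3] [8, 32, 12, 30]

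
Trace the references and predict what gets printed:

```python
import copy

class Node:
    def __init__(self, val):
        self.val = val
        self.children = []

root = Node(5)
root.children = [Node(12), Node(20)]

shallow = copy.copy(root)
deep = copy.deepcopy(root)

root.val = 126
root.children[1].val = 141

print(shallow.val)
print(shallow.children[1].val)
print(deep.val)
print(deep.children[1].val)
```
5
141
5
20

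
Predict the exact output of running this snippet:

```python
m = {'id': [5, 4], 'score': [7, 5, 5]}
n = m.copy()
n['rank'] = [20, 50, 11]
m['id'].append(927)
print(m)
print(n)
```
{'id': [5, 4, 927], 'score': [7, 5, 5]}
{'id': [5, 4, 927], 'score': [7, 5, 5], 'rank': [20, 50, 11]}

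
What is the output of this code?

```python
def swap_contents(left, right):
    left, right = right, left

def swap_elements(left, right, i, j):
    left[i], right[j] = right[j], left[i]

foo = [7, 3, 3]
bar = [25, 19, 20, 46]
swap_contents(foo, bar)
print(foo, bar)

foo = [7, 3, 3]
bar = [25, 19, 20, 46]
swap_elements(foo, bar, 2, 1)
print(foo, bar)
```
[7, 3, 3] [25, 19, 20, 46]
[7, 3, 19] [25, 3, 20, 46]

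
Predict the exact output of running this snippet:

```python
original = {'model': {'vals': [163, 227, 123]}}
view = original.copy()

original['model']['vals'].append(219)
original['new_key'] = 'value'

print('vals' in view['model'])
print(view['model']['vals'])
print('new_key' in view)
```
True
[163, 227, 123, 219]
False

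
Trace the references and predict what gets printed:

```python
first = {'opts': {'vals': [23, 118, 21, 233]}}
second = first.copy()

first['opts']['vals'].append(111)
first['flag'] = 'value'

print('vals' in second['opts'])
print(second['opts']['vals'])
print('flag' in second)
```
True
[23, 118, 21, 233, 111]
False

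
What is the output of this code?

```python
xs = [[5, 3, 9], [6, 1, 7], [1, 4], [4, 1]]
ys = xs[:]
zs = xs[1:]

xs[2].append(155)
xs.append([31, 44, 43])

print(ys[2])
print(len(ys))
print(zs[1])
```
[1, 4, 155]
4
[1, 4, 155]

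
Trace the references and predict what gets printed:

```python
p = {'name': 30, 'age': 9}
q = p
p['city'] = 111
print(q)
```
{'name': 30, 'age': 9, 'city': 111}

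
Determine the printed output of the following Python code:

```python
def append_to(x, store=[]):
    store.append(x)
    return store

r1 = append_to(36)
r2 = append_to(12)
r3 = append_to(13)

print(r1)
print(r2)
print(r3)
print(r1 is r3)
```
[36, 12, 13]
[36, 12, 13]
[36, 12, 13]
True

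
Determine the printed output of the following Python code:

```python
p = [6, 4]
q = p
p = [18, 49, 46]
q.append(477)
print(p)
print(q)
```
[18, 49, 46]
[6, 4, 477]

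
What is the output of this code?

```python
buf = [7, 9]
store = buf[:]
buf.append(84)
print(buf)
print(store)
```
[7, 9, 84]
[7, 9]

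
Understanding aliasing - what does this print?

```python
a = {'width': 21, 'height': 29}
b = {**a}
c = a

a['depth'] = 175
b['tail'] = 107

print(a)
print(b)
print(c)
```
{'width': 21, 'height': 29, 'depth': 175}
{'width': 21, 'height': 29, 'tail': 107}
{'width': 21, 'height': 29, 'depth': 175}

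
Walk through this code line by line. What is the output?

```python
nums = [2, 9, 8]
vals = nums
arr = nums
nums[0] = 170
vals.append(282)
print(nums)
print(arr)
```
[170, 9, 8, 282]
[170, 9, 8, 282]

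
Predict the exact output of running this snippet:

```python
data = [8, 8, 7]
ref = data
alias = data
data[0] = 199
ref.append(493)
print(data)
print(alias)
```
[199, 8, 7, 493]
[199, 8, 7, 493]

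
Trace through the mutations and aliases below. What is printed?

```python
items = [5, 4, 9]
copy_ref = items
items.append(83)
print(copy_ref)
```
[5, 4, 9, 83]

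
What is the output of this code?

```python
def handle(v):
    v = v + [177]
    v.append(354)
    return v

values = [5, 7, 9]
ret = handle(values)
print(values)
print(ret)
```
[5, 7, 9]
[5, 7, 9, 177, 354]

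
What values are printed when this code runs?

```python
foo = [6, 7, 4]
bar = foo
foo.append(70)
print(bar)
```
[6, 7, 4, 70]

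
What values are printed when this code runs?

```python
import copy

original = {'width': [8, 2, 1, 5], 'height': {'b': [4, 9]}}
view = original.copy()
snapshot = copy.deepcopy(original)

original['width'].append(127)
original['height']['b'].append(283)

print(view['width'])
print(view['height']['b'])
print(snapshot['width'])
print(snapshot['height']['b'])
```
[8, 2, 1, 5, 127]
[4, 9, 283]
[8, 2, 1, 5]
[4, 9]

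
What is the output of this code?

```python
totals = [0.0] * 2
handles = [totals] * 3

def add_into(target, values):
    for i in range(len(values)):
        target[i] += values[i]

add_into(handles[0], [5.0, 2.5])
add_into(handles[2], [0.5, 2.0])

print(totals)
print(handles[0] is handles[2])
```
[5.5, 4.5]
True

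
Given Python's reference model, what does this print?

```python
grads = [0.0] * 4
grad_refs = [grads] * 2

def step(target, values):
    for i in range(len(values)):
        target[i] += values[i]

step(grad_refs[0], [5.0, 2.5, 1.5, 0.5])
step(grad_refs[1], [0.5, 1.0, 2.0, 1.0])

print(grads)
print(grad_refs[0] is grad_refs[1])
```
[5.5, 3.5, 3.5, 1.5]
True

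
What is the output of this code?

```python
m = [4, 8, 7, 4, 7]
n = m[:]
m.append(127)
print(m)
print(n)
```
[4, 8, 7, 4, 7, 127]
[4, 8, 7, 4, 7]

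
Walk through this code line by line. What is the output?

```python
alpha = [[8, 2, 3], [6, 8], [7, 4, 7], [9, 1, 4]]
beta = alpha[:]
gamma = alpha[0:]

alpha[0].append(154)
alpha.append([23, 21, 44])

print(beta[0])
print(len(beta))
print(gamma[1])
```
[8, 2, 3, 154]
4
[6, 8]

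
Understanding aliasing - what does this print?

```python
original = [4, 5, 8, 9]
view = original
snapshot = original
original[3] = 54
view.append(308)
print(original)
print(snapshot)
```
[4, 5, 8, 54, 308]
[4, 5, 8, 54, 308]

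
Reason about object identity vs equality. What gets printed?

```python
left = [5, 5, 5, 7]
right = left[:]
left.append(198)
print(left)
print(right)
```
[5, 5, 5, 7, 198]
[5, 5, 5, 7]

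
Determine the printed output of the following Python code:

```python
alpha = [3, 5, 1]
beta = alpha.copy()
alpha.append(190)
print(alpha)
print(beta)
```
[3, 5, 1, 190]
[3, 5, 1]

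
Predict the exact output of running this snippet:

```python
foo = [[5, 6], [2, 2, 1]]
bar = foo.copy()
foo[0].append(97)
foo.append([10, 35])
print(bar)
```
[[5, 6, 97], [2, 2, 1]]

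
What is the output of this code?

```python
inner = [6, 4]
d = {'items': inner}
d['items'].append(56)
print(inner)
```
[6, 4, 56]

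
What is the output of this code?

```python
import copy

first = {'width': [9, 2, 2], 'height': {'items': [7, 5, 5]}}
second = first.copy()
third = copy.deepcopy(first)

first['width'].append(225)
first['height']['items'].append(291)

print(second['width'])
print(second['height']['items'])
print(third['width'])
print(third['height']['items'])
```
[9, 2, 2, 225]
[7, 5, 5, 291]
[9, 2, 2]
[7, 5, 5]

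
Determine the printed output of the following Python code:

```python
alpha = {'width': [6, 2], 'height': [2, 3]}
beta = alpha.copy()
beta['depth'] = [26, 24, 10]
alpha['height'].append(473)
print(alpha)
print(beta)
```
{'width': [6, 2], 'height': [2, 3, 473]}
{'width': [6, 2], 'height': [2, 3, 473], 'depth': [26, 24, 10]}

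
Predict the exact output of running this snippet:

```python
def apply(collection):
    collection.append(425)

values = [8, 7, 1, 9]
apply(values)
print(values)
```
[8, 7, 1, 9, 425]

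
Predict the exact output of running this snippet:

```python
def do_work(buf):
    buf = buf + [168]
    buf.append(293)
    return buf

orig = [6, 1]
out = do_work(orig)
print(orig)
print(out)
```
[6, 1]
[6, 1, 168, 293]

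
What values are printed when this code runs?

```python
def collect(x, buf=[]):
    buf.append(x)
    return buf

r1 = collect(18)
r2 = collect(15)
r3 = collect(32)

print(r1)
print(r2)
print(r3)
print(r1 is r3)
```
[18, 15, 32]
[18, 15, 32]
[18, 15, 32]
True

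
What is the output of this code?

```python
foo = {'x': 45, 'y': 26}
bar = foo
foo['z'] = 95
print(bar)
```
{'x': 45, 'y': 26, 'z': 95}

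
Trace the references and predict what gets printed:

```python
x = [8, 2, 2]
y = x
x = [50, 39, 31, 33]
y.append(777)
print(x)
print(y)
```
[50, 39, 31, 33]
[8, 2, 2, 777]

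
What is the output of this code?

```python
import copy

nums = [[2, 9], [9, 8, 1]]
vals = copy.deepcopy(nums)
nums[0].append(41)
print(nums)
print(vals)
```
[[2, 9, 41], [9, 8, 1]]
[[2, 9], [9, 8, 1]]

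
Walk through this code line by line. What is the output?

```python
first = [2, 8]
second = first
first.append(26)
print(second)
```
[2, 8, 26]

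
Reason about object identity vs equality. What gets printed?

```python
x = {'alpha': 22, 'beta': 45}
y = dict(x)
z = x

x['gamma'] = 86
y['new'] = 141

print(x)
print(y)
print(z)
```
{'alpha': 22, 'beta': 45, 'gamma': 86}
{'alpha': 22, 'beta': 45, 'new': 141}
{'alpha': 22, 'beta': 45, 'gamma': 86}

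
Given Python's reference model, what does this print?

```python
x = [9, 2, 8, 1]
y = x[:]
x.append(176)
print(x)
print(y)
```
[9, 2, 8, 1, 176]
[9, 2, 8, 1]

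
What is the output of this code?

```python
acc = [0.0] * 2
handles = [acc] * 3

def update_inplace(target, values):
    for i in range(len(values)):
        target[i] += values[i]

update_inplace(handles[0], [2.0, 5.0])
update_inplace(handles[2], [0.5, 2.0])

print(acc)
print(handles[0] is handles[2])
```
[2.5, 7.0]
True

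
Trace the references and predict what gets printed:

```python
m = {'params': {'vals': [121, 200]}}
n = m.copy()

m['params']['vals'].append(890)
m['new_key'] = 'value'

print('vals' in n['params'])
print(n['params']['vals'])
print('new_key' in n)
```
True
[121, 200, 890]
False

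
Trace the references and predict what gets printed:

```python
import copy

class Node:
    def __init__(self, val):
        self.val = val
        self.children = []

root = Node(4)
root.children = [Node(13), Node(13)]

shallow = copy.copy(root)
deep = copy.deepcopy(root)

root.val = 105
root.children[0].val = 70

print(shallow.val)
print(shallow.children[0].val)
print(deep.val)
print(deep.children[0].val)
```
4
70
4
13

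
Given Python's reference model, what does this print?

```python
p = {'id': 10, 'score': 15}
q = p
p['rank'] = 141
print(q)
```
{'id': 10, 'score': 15, 'rank': 141}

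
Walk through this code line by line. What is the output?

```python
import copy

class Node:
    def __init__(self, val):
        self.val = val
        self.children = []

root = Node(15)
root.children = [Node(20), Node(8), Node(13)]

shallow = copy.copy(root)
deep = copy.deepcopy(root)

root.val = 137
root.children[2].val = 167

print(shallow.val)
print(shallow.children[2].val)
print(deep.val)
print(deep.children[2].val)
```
15
167
15
13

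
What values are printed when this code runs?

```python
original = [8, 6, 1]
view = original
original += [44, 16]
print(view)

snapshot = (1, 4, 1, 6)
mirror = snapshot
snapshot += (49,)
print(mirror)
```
[8, 6, 1, 44, 16]
(1, 4, 1, 6)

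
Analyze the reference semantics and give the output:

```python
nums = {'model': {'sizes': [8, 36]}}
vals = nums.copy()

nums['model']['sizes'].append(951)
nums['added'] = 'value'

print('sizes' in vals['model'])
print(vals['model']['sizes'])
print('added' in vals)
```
True
[8, 36, 951]
False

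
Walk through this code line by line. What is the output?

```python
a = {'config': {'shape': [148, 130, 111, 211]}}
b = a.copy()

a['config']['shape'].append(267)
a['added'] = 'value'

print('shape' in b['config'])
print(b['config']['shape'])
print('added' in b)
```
True
[148, 130, 111, 211, 267]
False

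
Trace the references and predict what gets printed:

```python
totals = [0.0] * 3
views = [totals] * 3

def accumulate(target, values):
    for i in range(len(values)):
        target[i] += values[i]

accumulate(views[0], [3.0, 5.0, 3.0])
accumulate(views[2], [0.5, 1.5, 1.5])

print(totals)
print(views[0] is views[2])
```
[3.5, 6.5, 4.5]
True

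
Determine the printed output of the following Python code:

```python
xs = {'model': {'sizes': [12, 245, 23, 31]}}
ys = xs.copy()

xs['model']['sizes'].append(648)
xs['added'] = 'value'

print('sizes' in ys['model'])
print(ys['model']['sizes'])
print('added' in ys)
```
True
[12, 245, 23, 31, 648]
False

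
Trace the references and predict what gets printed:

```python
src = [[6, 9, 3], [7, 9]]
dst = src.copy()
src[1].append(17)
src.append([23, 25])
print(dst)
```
[[6, 9, 3], [7, 9, 17]]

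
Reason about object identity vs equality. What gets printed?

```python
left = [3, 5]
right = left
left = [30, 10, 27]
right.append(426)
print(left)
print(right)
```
[30, 10, 27]
[3, 5, 426]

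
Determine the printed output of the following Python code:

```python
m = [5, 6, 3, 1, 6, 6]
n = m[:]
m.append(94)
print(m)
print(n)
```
[5, 6, 3, 1, 6, 6, 94]
[5, 6, 3, 1, 6, 6]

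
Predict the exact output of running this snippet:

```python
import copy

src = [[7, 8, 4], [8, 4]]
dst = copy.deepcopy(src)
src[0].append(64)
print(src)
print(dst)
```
[[7, 8, 4, 64], [8, 4]]
[[7, 8, 4], [8, 4]]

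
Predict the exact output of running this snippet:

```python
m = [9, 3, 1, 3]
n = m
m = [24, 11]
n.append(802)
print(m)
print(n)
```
[24, 11]
[9, 3, 1, 3, 802]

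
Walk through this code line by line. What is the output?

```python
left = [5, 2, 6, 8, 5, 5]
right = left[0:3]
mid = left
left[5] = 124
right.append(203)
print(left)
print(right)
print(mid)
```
[5, 2, 6, 8, 5, 124]
[5, 2, 6, 203]
[5, 2, 6, 8, 5, 124]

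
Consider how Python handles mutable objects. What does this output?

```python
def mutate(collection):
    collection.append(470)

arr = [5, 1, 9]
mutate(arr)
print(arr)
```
[5, 1, 9, 470]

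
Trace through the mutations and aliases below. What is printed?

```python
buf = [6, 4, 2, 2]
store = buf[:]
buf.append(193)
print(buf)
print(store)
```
[6, 4, 2, 2, 193]
[6, 4, 2, 2]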